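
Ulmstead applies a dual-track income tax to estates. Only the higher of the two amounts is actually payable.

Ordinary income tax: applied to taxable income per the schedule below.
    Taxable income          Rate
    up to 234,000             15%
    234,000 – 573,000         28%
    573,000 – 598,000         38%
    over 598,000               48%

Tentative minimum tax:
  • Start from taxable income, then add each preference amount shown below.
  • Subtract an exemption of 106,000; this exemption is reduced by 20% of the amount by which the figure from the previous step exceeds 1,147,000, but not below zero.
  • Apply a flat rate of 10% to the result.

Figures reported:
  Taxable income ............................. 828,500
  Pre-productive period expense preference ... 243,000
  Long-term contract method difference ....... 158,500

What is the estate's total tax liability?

Tentative minimum tax:
  Adjusted income: 828,500 + 243,000 + 158,500 = 1,230,000
  Exemption: 106,000 − 20% × (1,230,000 − 1,147,000) = 106,000 − 16,600 = 89,400
  Base: 1,230,000 − 89,400 = 1,140,600
  1,140,600 × 10% = 114,060

Ordinary income tax:
  234,000 × 15% = 35,100
  339,000 × 28% = 94,920
  25,000 × 38% = 9,500
  230,500 × 48% = 110,640
  → 250,160

250,160 > 114,060, so the ordinary income tax governs.

250,160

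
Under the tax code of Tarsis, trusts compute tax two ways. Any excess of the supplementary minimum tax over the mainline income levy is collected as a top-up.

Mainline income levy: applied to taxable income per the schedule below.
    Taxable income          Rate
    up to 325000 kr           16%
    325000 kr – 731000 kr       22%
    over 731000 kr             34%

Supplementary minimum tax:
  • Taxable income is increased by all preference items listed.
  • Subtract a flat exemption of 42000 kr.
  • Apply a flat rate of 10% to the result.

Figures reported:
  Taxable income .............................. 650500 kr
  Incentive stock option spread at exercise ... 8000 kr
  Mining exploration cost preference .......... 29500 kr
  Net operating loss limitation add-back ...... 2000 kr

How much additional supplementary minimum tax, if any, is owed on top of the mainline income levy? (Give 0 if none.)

Supplementary minimum tax:
  Adjusted income: 650500 kr + 8000 kr + 29500 kr + 2000 kr = 690000 kr
  Less exemption 42000 kr → base 648000 kr
  648000 kr × 10% = 64800 kr

Mainline income levy:
  325000 kr × 16% = 52000 kr
  325500 kr × 22% = 71610 kr
  → 123610 kr

64800 kr ≤ 123610 kr, so no add-on is due.

0 kr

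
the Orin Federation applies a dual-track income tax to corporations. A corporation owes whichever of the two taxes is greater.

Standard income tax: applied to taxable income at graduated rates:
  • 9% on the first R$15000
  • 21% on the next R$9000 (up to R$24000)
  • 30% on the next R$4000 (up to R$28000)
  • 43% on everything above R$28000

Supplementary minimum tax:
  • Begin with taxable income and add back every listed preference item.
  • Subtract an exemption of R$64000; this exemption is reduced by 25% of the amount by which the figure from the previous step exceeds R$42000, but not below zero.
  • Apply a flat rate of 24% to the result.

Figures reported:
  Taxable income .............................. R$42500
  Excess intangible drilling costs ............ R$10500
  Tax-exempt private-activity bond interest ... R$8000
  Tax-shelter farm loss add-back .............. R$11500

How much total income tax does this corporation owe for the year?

R$10675

Supplementary minimum tax:
  Adjusted income: R$42500 + R$10500 + R$8000 + R$11500 = R$72500
  Exemption: R$64000 − 25% × (R$72500 − R$42000) = R$64000 − R$7625 = R$56375
  Base: R$72500 − R$56375 = R$16125
  R$16125 × 24% = R$3870

Standard income tax:
  R$15000 × 9% = R$1350
  R$9000 × 21% = R$1890
  R$4000 × 30% = R$1200
  R$14500 × 43% = R$6235
  → R$10675

R$10675 > R$3870, so the standard income tax governs.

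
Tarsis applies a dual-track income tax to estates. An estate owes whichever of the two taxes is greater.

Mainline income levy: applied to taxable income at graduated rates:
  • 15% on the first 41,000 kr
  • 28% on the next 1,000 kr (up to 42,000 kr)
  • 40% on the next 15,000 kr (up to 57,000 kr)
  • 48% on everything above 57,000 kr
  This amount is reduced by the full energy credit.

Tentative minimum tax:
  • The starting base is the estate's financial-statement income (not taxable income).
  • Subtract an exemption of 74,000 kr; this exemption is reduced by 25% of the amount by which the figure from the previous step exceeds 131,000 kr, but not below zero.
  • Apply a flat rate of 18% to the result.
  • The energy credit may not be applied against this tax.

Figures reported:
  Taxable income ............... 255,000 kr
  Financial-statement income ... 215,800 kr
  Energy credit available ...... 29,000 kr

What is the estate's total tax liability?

Mainline income levy:
  41,000 kr × 15% = 6,150 kr
  1,000 kr × 28% = 280 kr
  15,000 kr × 40% = 6,000 kr
  198,000 kr × 48% = 95,040 kr
  → 107,470 kr
  Less energy credit 29,000 kr → 78,470 kr

Tentative minimum tax:
  Base (financial-statement income): 215,800 kr
  Exemption: 74,000 kr − 25% × (215,800 kr − 131,000 kr) = 74,000 kr − 21,200 kr = 52,800 kr
  Base: 215,800 kr − 52,800 kr = 163,000 kr
  163,000 kr × 18% = 29,340 kr

78,470 kr > 29,340 kr, so the mainline income levy governs.

78,470 kr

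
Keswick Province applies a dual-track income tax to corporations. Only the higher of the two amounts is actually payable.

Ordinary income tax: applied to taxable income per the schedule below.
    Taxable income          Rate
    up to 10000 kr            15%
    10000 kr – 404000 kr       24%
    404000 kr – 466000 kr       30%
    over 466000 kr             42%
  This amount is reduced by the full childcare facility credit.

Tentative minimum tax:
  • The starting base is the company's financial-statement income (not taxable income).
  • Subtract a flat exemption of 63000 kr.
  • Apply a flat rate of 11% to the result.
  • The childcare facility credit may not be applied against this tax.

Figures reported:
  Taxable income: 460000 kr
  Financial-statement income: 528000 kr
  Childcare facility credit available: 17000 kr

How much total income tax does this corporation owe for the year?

95860 kr

Tentative minimum tax:
  Base (financial-statement income): 528000 kr
  Less exemption 63000 kr → base 465000 kr
  465000 kr × 11% = 51150 kr

Ordinary income tax:
  10000 kr × 15% = 1500 kr
  394000 kr × 24% = 94560 kr
  56000 kr × 30% = 16800 kr
  → 112860 kr
  Less childcare facility credit 17000 kr → 95860 kr

95860 kr > 51150 kr, so the ordinary income tax governs.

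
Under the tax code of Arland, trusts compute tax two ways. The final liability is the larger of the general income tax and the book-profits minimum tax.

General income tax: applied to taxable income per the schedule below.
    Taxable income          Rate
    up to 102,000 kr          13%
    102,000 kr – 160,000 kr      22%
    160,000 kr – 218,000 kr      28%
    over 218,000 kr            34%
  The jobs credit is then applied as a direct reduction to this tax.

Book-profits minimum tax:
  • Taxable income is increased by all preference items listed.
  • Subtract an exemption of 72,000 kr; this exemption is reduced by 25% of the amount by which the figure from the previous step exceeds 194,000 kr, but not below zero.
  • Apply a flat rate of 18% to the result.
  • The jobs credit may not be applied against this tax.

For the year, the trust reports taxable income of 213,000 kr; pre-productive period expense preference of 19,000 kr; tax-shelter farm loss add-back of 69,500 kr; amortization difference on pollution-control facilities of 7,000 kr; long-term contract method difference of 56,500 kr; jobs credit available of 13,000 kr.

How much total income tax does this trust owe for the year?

General income tax:
  102,000 kr × 13% = 13,260 kr
  58,000 kr × 22% = 12,760 kr
  53,000 kr × 28% = 14,840 kr
  → 40,860 kr
  Less jobs credit 13,000 kr → 27,860 kr

Book-profits minimum tax:
  Adjusted income: 213,000 kr + 19,000 kr + 69,500 kr + 7,000 kr + 56,500 kr = 365,000 kr
  Exemption: 72,000 kr − 25% × (365,000 kr − 194,000 kr) = 72,000 kr − 42,750 kr = 29,250 kr
  Base: 365,000 kr − 29,250 kr = 335,750 kr
  335,750 kr × 18% = 60,435 kr

60,435 kr > 27,860 kr, so the book-profits minimum tax is the binding amount.

60,435 kr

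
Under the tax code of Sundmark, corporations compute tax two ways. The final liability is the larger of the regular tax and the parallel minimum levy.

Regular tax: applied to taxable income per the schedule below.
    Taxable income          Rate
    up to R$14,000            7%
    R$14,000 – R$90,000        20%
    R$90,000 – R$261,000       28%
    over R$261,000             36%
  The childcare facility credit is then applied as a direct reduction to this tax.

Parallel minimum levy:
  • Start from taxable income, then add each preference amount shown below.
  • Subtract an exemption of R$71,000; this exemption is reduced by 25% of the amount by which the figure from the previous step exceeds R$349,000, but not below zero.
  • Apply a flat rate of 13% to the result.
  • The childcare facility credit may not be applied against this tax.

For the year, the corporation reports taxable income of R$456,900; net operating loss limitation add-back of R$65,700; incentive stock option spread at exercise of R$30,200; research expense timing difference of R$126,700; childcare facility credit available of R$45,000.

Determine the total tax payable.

Regular tax:
  R$14,000 × 7% = R$980
  R$76,000 × 20% = R$15,200
  R$171,000 × 28% = R$47,880
  R$195,900 × 36% = R$70,524
  → R$134,584
  Less childcare facility credit R$45,000 → R$89,584

Parallel minimum levy:
  Adjusted income: R$456,900 + R$65,700 + R$30,200 + R$126,700 = R$679,500
  Exemption: 25% × (R$679,500 − R$349,000) = R$82,625 ≥ R$71,000, so the exemption is fully phased out
  Base: R$679,500 − R$0 = R$679,500
  R$679,500 × 13% = R$88,335

R$89,584 > R$88,335, so the regular tax governs.

R$89,584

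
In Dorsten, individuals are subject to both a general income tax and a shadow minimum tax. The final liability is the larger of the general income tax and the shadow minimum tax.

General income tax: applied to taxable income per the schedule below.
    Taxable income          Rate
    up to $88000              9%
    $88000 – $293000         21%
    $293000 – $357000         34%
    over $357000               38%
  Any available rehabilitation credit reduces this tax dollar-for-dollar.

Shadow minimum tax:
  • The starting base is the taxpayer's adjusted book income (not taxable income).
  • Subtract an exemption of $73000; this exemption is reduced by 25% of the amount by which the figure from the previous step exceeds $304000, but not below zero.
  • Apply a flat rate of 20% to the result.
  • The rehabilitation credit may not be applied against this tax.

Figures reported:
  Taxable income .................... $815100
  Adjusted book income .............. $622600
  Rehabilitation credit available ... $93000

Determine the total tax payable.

$153808

General income tax:
  $88000 × 9% = $7920
  $205000 × 21% = $43050
  $64000 × 34% = $21760
  $458100 × 38% = $174078
  → $246808
  Less rehabilitation credit $93000 → $153808

Shadow minimum tax:
  Base (adjusted book income): $622600
  Exemption: 25% × ($622600 − $304000) = $79650 ≥ $73000, so the exemption is fully phased out
  Base: $622600 − $0 = $622600
  $622600 × 20% = $124520

$153808 > $124520, so the general income tax governs.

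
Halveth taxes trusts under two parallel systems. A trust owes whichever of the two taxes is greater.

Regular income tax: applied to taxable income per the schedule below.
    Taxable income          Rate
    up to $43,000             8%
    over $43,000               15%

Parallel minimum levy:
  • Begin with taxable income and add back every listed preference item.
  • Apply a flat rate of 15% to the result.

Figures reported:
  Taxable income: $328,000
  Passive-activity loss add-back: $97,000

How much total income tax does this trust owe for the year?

$63,750

Regular income tax:
  $43,000 × 8% = $3,440
  $285,000 × 15% = $42,750
  → $46,190

Parallel minimum levy:
  Adjusted income: $328,000 + $97,000 = $425,000
  $425,000 × 15% = $63,750

$63,750 > $46,190, so the parallel minimum levy is the binding amount.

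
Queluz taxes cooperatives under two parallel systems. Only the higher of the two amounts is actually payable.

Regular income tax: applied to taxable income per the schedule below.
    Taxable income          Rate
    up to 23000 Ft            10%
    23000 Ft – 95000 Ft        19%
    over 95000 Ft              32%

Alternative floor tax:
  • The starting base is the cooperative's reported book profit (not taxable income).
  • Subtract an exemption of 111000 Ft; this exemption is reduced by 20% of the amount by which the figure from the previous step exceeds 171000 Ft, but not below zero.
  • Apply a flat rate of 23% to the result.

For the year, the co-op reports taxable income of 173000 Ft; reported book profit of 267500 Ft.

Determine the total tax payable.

40940 Ft

Regular income tax:
  23000 Ft × 10% = 2300 Ft
  72000 Ft × 19% = 13680 Ft
  78000 Ft × 32% = 24960 Ft
  → 40940 Ft

Alternative floor tax:
  Base (reported book profit): 267500 Ft
  Exemption: 111000 Ft − 20% × (267500 Ft − 171000 Ft) = 111000 Ft − 19300 Ft = 91700 Ft
  Base: 267500 Ft − 91700 Ft = 175800 Ft
  175800 Ft × 23% = 40434 Ft

40940 Ft > 40434 Ft, so the regular income tax governs.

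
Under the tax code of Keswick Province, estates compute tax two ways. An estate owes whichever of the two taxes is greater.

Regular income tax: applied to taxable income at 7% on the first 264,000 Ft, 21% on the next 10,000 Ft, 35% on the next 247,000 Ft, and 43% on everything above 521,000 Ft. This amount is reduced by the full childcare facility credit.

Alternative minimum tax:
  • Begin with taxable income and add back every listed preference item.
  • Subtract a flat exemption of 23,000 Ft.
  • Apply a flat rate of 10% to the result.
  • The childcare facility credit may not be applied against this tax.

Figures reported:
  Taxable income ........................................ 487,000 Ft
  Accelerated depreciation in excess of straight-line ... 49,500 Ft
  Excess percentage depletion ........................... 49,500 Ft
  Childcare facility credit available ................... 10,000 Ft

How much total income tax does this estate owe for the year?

85,130 Ft

Alternative minimum tax:
  Adjusted income: 487,000 Ft + 49,500 Ft + 49,500 Ft = 586,000 Ft
  Less exemption 23,000 Ft → base 563,000 Ft
  563,000 Ft × 10% = 56,300 Ft

Regular income tax:
  264,000 Ft × 7% = 18,480 Ft
  10,000 Ft × 21% = 2,100 Ft
  213,000 Ft × 35% = 74,550 Ft
  → 95,130 Ft
  Less childcare facility credit 10,000 Ft → 85,130 Ft

85,130 Ft > 56,300 Ft, so the regular income tax governs.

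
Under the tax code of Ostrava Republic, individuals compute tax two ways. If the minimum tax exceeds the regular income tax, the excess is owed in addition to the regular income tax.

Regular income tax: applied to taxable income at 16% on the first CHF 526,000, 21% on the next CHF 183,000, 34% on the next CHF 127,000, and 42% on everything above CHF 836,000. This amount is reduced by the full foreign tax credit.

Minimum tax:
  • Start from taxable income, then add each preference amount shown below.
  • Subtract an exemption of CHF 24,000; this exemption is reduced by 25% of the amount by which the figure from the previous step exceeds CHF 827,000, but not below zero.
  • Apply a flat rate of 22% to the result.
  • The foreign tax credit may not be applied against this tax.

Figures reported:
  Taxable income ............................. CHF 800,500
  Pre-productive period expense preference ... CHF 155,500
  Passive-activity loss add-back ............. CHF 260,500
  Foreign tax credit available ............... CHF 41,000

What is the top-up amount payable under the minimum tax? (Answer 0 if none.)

CHF 154,930

Minimum tax:
  Adjusted income: CHF 800,500 + CHF 155,500 + CHF 260,500 = CHF 1,216,500
  Exemption: 25% × (CHF 1,216,500 − CHF 827,000) = CHF 97,375 ≥ CHF 24,000, so the exemption is fully phased out
  Base: CHF 1,216,500 − CHF 0 = CHF 1,216,500
  CHF 1,216,500 × 22% = CHF 267,630

Regular income tax:
  CHF 526,000 × 16% = CHF 84,160
  CHF 183,000 × 21% = CHF 38,430
  CHF 91,500 × 34% = CHF 31,110
  → CHF 153,700
  Less foreign tax credit CHF 41,000 → CHF 112,700

Excess of minimum tax over regular income tax: CHF 267,630 − CHF 112,700 = CHF 154,930.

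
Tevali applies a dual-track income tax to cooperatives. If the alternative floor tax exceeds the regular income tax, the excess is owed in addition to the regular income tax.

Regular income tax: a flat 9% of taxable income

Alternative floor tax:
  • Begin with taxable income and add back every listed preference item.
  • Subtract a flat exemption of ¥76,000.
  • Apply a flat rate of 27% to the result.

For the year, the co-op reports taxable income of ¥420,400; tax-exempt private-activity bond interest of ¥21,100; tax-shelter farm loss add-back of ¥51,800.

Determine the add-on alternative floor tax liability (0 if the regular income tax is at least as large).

¥74,835

Regular income tax:
  ¥420,400 × 9% = ¥37,836

Alternative floor tax:
  Adjusted income: ¥420,400 + ¥21,100 + ¥51,800 = ¥493,300
  Less exemption ¥76,000 → base ¥417,300
  ¥417,300 × 27% = ¥112,671

Excess of alternative floor tax over regular income tax: ¥112,671 − ¥37,836 = ¥74,835.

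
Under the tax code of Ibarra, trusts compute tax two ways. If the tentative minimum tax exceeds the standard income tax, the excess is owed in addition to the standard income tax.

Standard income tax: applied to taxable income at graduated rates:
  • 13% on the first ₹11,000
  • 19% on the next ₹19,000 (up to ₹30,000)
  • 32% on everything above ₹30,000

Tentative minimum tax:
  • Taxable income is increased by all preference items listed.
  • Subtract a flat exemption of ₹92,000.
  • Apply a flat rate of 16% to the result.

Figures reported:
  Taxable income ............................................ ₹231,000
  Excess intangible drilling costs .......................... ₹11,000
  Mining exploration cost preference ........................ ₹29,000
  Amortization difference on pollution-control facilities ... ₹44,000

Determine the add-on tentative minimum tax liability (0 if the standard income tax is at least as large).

₹0

Standard income tax:
  ₹11,000 × 13% = ₹1,430
  ₹19,000 × 19% = ₹3,610
  ₹201,000 × 32% = ₹64,320
  → ₹69,360

Tentative minimum tax:
  Adjusted income: ₹231,000 + ₹11,000 + ₹29,000 + ₹44,000 = ₹315,000
  Less exemption ₹92,000 → base ₹223,000
  ₹223,000 × 16% = ₹35,680

₹35,680 ≤ ₹69,360, so no add-on is due.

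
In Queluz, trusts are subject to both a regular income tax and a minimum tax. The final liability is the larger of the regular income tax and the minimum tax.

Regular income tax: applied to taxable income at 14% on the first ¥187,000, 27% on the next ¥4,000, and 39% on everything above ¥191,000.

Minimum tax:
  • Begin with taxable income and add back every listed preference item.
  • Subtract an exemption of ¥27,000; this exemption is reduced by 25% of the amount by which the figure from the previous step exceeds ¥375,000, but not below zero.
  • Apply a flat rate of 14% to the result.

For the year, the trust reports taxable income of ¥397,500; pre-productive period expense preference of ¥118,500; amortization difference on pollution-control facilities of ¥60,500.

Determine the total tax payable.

¥107,795

Regular income tax:
  ¥187,000 × 14% = ¥26,180
  ¥4,000 × 27% = ¥1,080
  ¥206,500 × 39% = ¥80,535
  → ¥107,795

Minimum tax:
  Adjusted income: ¥397,500 + ¥118,500 + ¥60,500 = ¥576,500
  Exemption: 25% × (¥576,500 − ¥375,000) = ¥50,375 ≥ ¥27,000, so the exemption is fully phased out
  Base: ¥576,500 − ¥0 = ¥576,500
  ¥576,500 × 14% = ¥80,710

¥107,795 > ¥80,710, so the regular income tax governs.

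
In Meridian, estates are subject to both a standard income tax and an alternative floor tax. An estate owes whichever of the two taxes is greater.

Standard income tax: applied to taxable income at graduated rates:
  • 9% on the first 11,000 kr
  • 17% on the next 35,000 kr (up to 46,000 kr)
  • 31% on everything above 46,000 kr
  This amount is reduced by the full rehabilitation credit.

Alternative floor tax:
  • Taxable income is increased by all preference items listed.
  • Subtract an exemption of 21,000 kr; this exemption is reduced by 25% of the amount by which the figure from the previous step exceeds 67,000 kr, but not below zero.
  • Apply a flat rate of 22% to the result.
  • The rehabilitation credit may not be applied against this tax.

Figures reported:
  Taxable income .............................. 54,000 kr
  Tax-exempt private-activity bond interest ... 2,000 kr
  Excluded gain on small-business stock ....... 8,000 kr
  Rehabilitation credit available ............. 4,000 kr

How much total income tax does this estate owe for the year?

9,460 kr

Standard income tax:
  11,000 kr × 9% = 990 kr
  35,000 kr × 17% = 5,950 kr
  8,000 kr × 31% = 2,480 kr
  → 9,420 kr
  Less rehabilitation credit 4,000 kr → 5,420 kr

Alternative floor tax:
  Adjusted income: 54,000 kr + 2,000 kr + 8,000 kr = 64,000 kr
  Exemption: 64,000 kr ≤ 67,000 kr, so full 21,000 kr applies
  Base: 64,000 kr − 21,000 kr = 43,000 kr
  43,000 kr × 22% = 9,460 kr

9,460 kr > 5,420 kr, so the alternative floor tax is the binding amount.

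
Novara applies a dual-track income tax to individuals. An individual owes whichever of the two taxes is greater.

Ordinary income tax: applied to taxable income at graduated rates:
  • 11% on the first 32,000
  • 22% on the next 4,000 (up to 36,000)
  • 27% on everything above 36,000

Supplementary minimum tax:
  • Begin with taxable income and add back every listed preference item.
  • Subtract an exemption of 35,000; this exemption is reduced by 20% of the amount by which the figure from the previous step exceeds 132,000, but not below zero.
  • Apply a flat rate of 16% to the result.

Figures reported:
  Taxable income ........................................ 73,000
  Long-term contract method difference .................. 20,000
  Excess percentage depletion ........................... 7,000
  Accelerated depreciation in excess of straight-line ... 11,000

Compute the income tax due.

14,390

Ordinary income tax:
  32,000 × 11% = 3,520
  4,000 × 22% = 880
  37,000 × 27% = 9,990
  → 14,390

Supplementary minimum tax:
  Adjusted income: 73,000 + 20,000 + 7,000 + 11,000 = 111,000
  Exemption: 111,000 ≤ 132,000, so full 35,000 applies
  Base: 111,000 − 35,000 = 76,000
  76,000 × 16% = 12,160

14,390 > 12,160, so the ordinary income tax governs.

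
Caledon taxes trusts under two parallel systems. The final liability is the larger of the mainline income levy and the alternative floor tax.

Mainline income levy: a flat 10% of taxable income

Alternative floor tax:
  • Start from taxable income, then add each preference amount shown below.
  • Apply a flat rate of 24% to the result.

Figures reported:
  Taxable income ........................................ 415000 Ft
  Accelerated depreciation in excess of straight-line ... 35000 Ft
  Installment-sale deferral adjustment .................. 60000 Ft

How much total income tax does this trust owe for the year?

122400 Ft

Alternative floor tax:
  Adjusted income: 415000 Ft + 35000 Ft + 60000 Ft = 510000 Ft
  510000 Ft × 24% = 122400 Ft

Mainline income levy:
  415000 Ft × 10% = 41500 Ft

122400 Ft > 41500 Ft, so the alternative floor tax is the binding amount.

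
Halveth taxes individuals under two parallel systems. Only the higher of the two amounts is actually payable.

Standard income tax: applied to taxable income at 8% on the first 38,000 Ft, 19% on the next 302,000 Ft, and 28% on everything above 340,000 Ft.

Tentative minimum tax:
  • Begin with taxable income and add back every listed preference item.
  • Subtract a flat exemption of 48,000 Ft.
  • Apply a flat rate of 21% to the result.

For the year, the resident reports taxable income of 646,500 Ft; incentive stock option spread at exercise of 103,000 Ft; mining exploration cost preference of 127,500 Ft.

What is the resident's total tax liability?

Standard income tax:
  38,000 Ft × 8% = 3,040 Ft
  302,000 Ft × 19% = 57,380 Ft
  306,500 Ft × 28% = 85,820 Ft
  → 146,240 Ft

Tentative minimum tax:
  Adjusted income: 646,500 Ft + 103,000 Ft + 127,500 Ft = 877,000 Ft
  Less exemption 48,000 Ft → base 829,000 Ft
  829,000 Ft × 21% = 174,090 Ft

174,090 Ft > 146,240 Ft, so the tentative minimum tax is the binding amount.

174,090 Ft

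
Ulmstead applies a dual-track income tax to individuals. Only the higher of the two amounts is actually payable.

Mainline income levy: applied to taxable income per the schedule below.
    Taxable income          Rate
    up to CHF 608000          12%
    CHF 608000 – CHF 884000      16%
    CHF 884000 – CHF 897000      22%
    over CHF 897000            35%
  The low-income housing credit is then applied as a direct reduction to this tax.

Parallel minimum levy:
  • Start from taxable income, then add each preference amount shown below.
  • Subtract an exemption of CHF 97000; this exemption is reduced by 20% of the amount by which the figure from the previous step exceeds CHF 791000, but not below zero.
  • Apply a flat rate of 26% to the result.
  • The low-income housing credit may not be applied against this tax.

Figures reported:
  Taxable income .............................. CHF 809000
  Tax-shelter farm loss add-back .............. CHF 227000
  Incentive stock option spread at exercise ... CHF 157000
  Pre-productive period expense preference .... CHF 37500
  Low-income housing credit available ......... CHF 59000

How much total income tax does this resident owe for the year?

Parallel minimum levy:
  Adjusted income: CHF 809000 + CHF 227000 + CHF 157000 + CHF 37500 = CHF 1230500
  Exemption: CHF 97000 − 20% × (CHF 1230500 − CHF 791000) = CHF 97000 − CHF 87900 = CHF 9100
  Base: CHF 1230500 − CHF 9100 = CHF 1221400
  CHF 1221400 × 26% = CHF 317564

Mainline income levy:
  CHF 608000 × 12% = CHF 72960
  CHF 201000 × 16% = CHF 32160
  → CHF 105120
  Less low-income housing credit CHF 59000 → CHF 46120

CHF 317564 > CHF 46120, so the parallel minimum levy is the binding amount.

CHF 317564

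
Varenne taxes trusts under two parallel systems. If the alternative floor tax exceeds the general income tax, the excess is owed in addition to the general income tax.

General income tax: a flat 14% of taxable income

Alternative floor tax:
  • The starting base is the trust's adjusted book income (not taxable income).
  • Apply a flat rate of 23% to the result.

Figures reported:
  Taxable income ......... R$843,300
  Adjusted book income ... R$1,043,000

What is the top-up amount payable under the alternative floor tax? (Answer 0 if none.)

R$121,828

Alternative floor tax:
  Base (adjusted book income): R$1,043,000
  R$1,043,000 × 23% = R$239,890

General income tax:
  R$843,300 × 14% = R$118,062

Excess of alternative floor tax over general income tax: R$239,890 − R$118,062 = R$121,828.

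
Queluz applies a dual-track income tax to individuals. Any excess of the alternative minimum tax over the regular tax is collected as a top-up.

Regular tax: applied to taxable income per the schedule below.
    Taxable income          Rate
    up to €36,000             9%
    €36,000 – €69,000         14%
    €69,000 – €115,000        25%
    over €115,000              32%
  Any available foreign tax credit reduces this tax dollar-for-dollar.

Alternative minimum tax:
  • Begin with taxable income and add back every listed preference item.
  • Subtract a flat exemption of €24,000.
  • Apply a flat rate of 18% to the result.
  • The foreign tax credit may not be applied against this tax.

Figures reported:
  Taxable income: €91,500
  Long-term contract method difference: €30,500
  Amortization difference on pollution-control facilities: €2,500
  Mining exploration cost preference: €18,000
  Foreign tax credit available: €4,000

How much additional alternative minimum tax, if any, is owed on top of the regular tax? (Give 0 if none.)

€11,845

Regular tax:
  €36,000 × 9% = €3,240
  €33,000 × 14% = €4,620
  €22,500 × 25% = €5,625
  → €13,485
  Less foreign tax credit €4,000 → €9,485

Alternative minimum tax:
  Adjusted income: €91,500 + €30,500 + €2,500 + €18,000 = €142,500
  Less exemption €24,000 → base €118,500
  €118,500 × 18% = €21,330

Excess of alternative minimum tax over regular tax: €21,330 − €9,485 = €11,845.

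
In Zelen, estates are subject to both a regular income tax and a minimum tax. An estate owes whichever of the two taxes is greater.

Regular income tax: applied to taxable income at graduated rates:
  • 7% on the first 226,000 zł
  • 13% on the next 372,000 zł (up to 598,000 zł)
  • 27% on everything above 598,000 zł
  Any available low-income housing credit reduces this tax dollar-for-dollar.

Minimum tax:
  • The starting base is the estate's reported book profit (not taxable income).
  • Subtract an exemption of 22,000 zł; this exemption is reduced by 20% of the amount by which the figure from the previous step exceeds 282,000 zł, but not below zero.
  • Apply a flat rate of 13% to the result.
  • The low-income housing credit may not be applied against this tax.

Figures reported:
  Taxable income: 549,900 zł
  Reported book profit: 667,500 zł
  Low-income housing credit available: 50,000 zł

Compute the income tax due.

Minimum tax:
  Base (reported book profit): 667,500 zł
  Exemption: 20% × (667,500 zł − 282,000 zł) = 77,100 zł ≥ 22,000 zł, so the exemption is fully phased out
  Base: 667,500 zł − 0 zł = 667,500 zł
  667,500 zł × 13% = 86,775 zł

Regular income tax:
  226,000 zł × 7% = 15,820 zł
  323,900 zł × 13% = 42,107 zł
  → 57,927 zł
  Less low-income housing credit 50,000 zł → 7,927 zł

86,775 zł > 7,927 zł, so the minimum tax is the binding amount.

86,775 zł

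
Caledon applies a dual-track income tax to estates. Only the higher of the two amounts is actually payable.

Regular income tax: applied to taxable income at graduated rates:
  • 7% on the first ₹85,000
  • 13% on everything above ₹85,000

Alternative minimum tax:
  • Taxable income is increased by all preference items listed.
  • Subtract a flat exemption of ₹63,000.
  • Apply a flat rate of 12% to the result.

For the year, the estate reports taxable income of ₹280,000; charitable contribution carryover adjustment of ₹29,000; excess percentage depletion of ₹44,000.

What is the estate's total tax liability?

Regular income tax:
  ₹85,000 × 7% = ₹5,950
  ₹195,000 × 13% = ₹25,350
  → ₹31,300

Alternative minimum tax:
  Adjusted income: ₹280,000 + ₹29,000 + ₹44,000 = ₹353,000
  Less exemption ₹63,000 → base ₹290,000
  ₹290,000 × 12% = ₹34,800

₹34,800 > ₹31,300, so the alternative minimum tax is the binding amount.

₹34,800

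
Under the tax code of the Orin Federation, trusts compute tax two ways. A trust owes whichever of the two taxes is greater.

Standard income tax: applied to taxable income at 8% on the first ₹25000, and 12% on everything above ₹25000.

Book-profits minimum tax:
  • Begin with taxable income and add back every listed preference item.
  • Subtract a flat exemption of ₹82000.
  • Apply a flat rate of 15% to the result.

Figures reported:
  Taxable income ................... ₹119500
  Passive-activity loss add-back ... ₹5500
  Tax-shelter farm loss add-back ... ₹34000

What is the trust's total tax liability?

Standard income tax:
  ₹25000 × 8% = ₹2000
  ₹94500 × 12% = ₹11340
  → ₹13340

Book-profits minimum tax:
  Adjusted income: ₹119500 + ₹5500 + ₹34000 = ₹159000
  Less exemption ₹82000 → base ₹77000
  ₹77000 × 15% = ₹11550

₹13340 > ₹11550, so the standard income tax governs.

₹13340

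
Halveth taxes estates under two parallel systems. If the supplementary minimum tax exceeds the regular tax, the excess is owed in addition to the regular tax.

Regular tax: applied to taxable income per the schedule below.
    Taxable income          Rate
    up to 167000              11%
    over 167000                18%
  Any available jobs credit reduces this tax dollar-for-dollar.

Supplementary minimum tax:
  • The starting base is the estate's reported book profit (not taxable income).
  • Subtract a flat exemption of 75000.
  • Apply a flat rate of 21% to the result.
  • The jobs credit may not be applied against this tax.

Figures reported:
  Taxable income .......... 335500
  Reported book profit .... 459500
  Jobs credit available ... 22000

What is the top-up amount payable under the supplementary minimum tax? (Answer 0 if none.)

54045

Supplementary minimum tax:
  Base (reported book profit): 459500
  Less exemption 75000 → base 384500
  384500 × 21% = 80745

Regular tax:
  167000 × 11% = 18370
  168500 × 18% = 30330
  → 48700
  Less jobs credit 22000 → 26700

Excess of supplementary minimum tax over regular tax: 80745 − 26700 = 54045.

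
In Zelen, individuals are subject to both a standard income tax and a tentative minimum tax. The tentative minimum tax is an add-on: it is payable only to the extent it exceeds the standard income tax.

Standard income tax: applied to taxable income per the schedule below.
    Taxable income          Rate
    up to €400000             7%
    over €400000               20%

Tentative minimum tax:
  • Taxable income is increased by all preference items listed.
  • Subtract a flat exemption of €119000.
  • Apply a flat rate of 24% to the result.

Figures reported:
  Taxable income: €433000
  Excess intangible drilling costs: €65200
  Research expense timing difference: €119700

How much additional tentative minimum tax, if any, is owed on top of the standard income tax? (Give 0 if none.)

Tentative minimum tax:
  Adjusted income: €433000 + €65200 + €119700 = €617900
  Less exemption €119000 → base €498900
  €498900 × 24% = €119736

Standard income tax:
  €400000 × 7% = €28000
  €33000 × 20% = €6600
  → €34600

Excess of tentative minimum tax over standard income tax: €119736 − €34600 = €85136.

€85136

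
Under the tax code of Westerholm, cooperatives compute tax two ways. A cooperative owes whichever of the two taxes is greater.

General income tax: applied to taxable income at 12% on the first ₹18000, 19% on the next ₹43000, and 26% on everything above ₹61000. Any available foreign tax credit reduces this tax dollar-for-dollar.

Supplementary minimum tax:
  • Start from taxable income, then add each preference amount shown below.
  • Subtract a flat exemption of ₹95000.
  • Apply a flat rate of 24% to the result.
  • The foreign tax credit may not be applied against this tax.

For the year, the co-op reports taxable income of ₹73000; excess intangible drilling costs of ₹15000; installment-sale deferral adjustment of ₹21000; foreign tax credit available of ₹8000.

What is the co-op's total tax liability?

₹5450

General income tax:
  ₹18000 × 12% = ₹2160
  ₹43000 × 19% = ₹8170
  ₹12000 × 26% = ₹3120
  → ₹13450
  Less foreign tax credit ₹8000 → ₹5450

Supplementary minimum tax:
  Adjusted income: ₹73000 + ₹15000 + ₹21000 = ₹109000
  Less exemption ₹95000 → base ₹14000
  ₹14000 × 24% = ₹3360

₹5450 > ₹3360, so the general income tax governs.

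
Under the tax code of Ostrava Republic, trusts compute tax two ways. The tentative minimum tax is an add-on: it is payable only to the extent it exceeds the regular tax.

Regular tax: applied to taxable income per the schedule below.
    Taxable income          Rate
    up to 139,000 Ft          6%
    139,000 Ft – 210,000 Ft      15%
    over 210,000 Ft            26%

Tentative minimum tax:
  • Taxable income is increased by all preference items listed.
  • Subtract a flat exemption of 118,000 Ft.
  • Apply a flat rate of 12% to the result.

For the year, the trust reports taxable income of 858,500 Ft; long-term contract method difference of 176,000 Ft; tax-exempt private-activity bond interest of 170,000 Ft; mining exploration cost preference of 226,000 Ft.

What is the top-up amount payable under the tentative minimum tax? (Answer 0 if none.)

0 Ft

Tentative minimum tax:
  Adjusted income: 858,500 Ft + 176,000 Ft + 170,000 Ft + 226,000 Ft = 1,430,500 Ft
  Less exemption 118,000 Ft → base 1,312,500 Ft
  1,312,500 Ft × 12% = 157,500 Ft

Regular tax:
  139,000 Ft × 6% = 8,340 Ft
  71,000 Ft × 15% = 10,650 Ft
  648,500 Ft × 26% = 168,610 Ft
  → 187,600 Ft

157,500 Ft ≤ 187,600 Ft, so no add-on is due.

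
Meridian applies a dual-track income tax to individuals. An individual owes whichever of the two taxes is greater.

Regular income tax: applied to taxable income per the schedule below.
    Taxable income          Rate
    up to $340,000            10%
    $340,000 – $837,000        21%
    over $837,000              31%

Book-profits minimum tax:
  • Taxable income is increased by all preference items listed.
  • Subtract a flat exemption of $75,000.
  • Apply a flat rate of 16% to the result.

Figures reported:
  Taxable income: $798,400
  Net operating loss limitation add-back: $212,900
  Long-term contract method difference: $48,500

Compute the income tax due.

Book-profits minimum tax:
  Adjusted income: $798,400 + $212,900 + $48,500 = $1,059,800
  Less exemption $75,000 → base $984,800
  $984,800 × 16% = $157,568

Regular income tax:
  $340,000 × 10% = $34,000
  $458,400 × 21% = $96,264
  → $130,264

$157,568 > $130,264, so the book-profits minimum tax is the binding amount.

$157,568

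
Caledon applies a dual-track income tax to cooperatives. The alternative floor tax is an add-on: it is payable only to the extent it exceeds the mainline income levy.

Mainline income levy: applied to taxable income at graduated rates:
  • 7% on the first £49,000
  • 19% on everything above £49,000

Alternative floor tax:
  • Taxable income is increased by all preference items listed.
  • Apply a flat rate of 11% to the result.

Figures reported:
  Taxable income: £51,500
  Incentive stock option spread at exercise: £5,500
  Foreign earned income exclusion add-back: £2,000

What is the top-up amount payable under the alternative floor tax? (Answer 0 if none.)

Mainline income levy:
  £49,000 × 7% = £3,430
  £2,500 × 19% = £475
  → £3,905

Alternative floor tax:
  Adjusted income: £51,500 + £5,500 + £2,000 = £59,000
  £59,000 × 11% = £6,490

Excess of alternative floor tax over mainline income levy: £6,490 − £3,905 = £2,585.

£2,585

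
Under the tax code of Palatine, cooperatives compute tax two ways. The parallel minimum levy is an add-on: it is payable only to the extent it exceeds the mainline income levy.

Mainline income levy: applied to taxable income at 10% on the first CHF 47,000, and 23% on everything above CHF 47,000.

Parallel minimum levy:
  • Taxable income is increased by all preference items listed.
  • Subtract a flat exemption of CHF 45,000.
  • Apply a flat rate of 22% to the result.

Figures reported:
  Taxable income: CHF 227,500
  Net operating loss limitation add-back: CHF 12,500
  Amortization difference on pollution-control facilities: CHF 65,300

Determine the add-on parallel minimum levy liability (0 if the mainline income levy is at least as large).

Mainline income levy:
  CHF 47,000 × 10% = CHF 4,700
  CHF 180,500 × 23% = CHF 41,515
  → CHF 46,215

Parallel minimum levy:
  Adjusted income: CHF 227,500 + CHF 12,500 + CHF 65,300 = CHF 305,300
  Less exemption CHF 45,000 → base CHF 260,300
  CHF 260,300 × 22% = CHF 57,266

Excess of parallel minimum levy over mainline income levy: CHF 57,266 − CHF 46,215 = CHF 11,051.

CHF 11,051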